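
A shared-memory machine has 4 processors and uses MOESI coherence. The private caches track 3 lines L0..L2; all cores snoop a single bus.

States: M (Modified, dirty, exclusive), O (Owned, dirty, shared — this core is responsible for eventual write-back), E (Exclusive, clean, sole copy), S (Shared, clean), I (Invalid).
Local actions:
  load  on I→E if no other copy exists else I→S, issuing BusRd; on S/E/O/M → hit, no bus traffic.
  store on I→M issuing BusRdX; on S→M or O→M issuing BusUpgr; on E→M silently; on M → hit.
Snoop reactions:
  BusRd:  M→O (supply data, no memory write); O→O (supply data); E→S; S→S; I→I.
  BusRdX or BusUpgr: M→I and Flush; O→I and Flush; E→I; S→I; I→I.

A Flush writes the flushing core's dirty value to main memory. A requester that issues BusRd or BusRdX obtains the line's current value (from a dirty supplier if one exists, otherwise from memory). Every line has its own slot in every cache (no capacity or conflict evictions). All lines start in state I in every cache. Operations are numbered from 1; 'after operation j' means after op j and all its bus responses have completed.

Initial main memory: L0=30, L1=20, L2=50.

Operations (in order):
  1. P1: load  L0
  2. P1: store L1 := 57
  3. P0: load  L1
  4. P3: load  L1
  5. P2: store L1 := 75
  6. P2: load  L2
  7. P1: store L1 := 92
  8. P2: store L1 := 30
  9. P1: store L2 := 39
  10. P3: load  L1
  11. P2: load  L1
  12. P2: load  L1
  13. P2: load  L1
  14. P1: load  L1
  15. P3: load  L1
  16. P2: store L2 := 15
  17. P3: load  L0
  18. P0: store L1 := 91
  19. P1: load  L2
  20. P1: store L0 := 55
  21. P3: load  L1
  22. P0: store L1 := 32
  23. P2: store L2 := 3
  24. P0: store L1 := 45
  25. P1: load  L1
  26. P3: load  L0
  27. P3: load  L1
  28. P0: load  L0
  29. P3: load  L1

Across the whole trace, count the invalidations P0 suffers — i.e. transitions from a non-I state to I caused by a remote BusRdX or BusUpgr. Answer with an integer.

[1] P1: load  L0 | P0:I, P1:E(30), P2:I, P3:I | bus: BusRd
[2] P1: store L1 := 57 | P0:I, P1:M(57), P2:I, P3:I | bus: BusRdX
[3] P0: load  L1 | P0:S(57), P1:O(57), P2:I, P3:I | bus: BusRd
[4] P3: load  L1 | P0:S(57), P1:O(57), P2:I, P3:S(57) | bus: BusRd
[5] P2: store L1 := 75 | P0:I, P1:I, P2:M(75), P3:I | bus: BusRdX,Flush
[6] P2: load  L2 | P0:I, P1:I, P2:E(50), P3:I | bus: BusRd
[7] P1: store L1 := 92 | P0:I, P1:M(92), P2:I, P3:I | bus: BusRdX,Flush
[8] P2: store L1 := 30 | P0:I, P1:I, P2:M(30), P3:I | bus: BusRdX,Flush
[9] P1: store L2 := 39 | P0:I, P1:M(39), P2:I, P3:I | bus: BusRdX
[10] P3: load  L1 | P0:I, P1:I, P2:O(30), P3:S(30) | bus: BusRd
[11] P2: load  L1 | P0:I, P1:I, P2:O(30), P3:S(30) | bus: none
[12] P2: load  L1 | P0:I, P1:I, P2:O(30), P3:S(30) | bus: none
[13] P2: load  L1 | P0:I, P1:I, P2:O(30), P3:S(30) | bus: none
[14] P1: load  L1 | P0:I, P1:S(30), P2:O(30), P3:S(30) | bus: BusRd
[15] P3: load  L1 | P0:I, P1:S(30), P2:O(30), P3:S(30) | bus: none
[16] P2: store L2 := 15 | P0:I, P1:I, P2:M(15), P3:I | bus: BusRdX,Flush
[17] P3: load  L0 | P0:I, P1:S(30), P2:I, P3:S(30) | bus: BusRd
[18] P0: store L1 := 91 | P0:M(91), P1:I, P2:I, P3:I | bus: BusRdX,Flush
[19] P1: load  L2 | P0:I, P1:S(15), P2:O(15), P3:I | bus: BusRd
[20] P1: store L0 := 55 | P0:I, P1:M(55), P2:I, P3:I | bus: BusUpgr
[21] P3: load  L1 | P0:O(91), P1:I, P2:I, P3:S(91) | bus: BusRd
[22] P0: store L1 := 32 | P0:M(32), P1:I, P2:I, P3:I | bus: BusUpgr
[23] P2: store L2 := 3 | P0:I, P1:I, P2:M(3), P3:I | bus: BusUpgr
[24] P0: store L1 := 45 | P0:M(45), P1:I, P2:I, P3:I | bus: none
[25] P1: load  L1 | P0:O(45), P1:S(45), P2:I, P3:I | bus: BusRd
[26] P3: load  L0 | P0:I, P1:O(55), P2:I, P3:S(55) | bus: BusRd
[27] P3: load  L1 | P0:O(45), P1:S(45), P2:I, P3:S(45) | bus: BusRd
[28] P0: load  L0 | P0:S(55), P1:O(55), P2:I, P3:S(55) | bus: BusRd
[29] P3: load  L1 | P0:O(45), P1:S(45), P2:I, P3:S(45) | bus: none

invalidations = 1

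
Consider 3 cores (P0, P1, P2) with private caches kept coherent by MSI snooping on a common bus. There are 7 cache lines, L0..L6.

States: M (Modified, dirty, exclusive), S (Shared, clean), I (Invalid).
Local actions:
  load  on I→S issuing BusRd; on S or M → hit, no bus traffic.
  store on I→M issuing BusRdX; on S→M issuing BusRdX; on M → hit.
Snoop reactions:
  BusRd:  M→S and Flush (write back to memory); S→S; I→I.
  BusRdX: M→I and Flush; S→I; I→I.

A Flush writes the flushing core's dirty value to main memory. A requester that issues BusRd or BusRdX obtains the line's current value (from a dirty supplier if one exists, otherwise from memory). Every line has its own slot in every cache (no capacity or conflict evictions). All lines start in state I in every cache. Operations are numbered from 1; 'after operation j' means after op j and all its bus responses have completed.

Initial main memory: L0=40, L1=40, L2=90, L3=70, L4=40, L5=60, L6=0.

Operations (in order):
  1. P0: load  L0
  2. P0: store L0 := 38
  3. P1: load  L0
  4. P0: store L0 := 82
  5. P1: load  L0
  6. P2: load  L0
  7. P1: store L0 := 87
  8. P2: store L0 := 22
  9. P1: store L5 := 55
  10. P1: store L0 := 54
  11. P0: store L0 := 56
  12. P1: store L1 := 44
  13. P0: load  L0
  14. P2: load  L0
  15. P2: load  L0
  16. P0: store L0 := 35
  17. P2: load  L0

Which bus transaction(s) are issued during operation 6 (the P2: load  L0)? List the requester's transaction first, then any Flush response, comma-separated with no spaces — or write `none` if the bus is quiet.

bus = BusRd

1. P0: load  L0  bus=[BusRd]  L0: P0=S P1=I P2=I  mem[L0]=40
2. P0: store L0 := 38  bus=[BusRdX]  L0: P0=M P1=I P2=I  mem[L0]=40
3. P1: load  L0  bus=[BusRd,Flush]  L0: P0=S P1=S P2=I  mem[L0]=38
4. P0: store L0 := 82  bus=[BusRdX]  L0: P0=M P1=I P2=I  mem[L0]=38
5. P1: load  L0  bus=[BusRd,Flush]  L0: P0=S P1=S P2=I  mem[L0]=82
6. P2: load  L0  bus=[BusRd]  L0: P0=S P1=S P2=S  mem[L0]=82
7. P1: store L0 := 87  bus=[BusRdX]  L0: P0=I P1=M P2=I  mem[L0]=82
8. P2: store L0 := 22  bus=[BusRdX,Flush]  L0: P0=I P1=I P2=M  mem[L0]=87
9. P1: store L5 := 55  bus=[BusRdX]  L5: P0=I P1=M P2=I  mem[L5]=60
10. P1: store L0 := 54  bus=[BusRdX,Flush]  L0: P0=I P1=M P2=I  mem[L0]=22
11. P0: store L0 := 56  bus=[BusRdX,Flush]  L0: P0=M P1=I P2=I  mem[L0]=54
12. P1: store L1 := 44  bus=[BusRdX]  L1: P0=I P1=M P2=I  mem[L1]=40
13. P0: load  L0  bus=[-]  L0: P0=M P1=I P2=I  mem[L0]=54
14. P2: load  L0  bus=[BusRd,Flush]  L0: P0=S P1=I P2=S  mem[L0]=56
15. P2: load  L0  bus=[-]  L0: P0=S P1=I P2=S  mem[L0]=56
16. P0: store L0 := 35  bus=[BusRdX]  L0: P0=M P1=I P2=I  mem[L0]=56
17. P2: load  L0  bus=[BusRd,Flush]  L0: P0=S P1=I P2=S  mem[L0]=35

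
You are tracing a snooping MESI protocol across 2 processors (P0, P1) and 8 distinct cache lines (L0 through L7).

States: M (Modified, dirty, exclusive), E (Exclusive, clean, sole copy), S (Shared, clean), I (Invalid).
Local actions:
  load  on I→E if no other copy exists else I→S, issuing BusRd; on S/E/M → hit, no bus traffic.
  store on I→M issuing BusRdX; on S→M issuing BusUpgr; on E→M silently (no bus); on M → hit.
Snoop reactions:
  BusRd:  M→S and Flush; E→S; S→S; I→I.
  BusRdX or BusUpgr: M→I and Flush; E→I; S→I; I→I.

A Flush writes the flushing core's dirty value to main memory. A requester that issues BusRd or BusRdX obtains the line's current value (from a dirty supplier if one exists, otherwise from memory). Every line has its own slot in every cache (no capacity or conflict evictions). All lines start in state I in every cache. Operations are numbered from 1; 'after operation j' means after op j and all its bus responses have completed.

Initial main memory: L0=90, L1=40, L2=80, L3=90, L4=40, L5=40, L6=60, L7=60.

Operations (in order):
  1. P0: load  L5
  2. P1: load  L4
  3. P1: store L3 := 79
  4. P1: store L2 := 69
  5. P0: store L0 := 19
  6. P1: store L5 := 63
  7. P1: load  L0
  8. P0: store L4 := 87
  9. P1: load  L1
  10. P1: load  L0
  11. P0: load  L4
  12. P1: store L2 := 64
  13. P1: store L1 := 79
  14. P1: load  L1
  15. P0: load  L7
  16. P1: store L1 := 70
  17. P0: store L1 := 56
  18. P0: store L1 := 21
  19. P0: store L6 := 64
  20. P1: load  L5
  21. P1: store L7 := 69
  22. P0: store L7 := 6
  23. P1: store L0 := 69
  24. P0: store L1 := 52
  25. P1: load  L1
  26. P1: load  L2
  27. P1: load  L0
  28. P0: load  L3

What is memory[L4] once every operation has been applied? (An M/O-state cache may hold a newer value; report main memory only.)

memory[L4] = 40

step 1: P0: load  L5  ⟶  EI  (L5)  txn=BusRd  M[L5]=40
step 2: P1: load  L4  ⟶  IE  (L4)  txn=BusRd  M[L4]=40
step 3: P1: store L3 := 79  ⟶  IM  (L3)  txn=BusRdX  M[L3]=90
step 4: P1: store L2 := 69  ⟶  IM  (L2)  txn=BusRdX  M[L2]=80
step 5: P0: store L0 := 19  ⟶  MI  (L0)  txn=BusRdX  M[L0]=90
step 6: P1: store L5 := 63  ⟶  IM  (L5)  txn=BusRdX  M[L5]=40
step 7: P1: load  L0  ⟶  SS  (L0)  txn=BusRd+Flush  M[L0]=19
step 8: P0: store L4 := 87  ⟶  MI  (L4)  txn=BusRdX  M[L4]=40
step 9: P1: load  L1  ⟶  IE  (L1)  txn=BusRd  M[L1]=40
step 10: P1: load  L0  ⟶  SS  (L0)  txn=∅  M[L0]=19
step 11: P0: load  L4  ⟶  MI  (L4)  txn=∅  M[L4]=40
step 12: P1: store L2 := 64  ⟶  IM  (L2)  txn=∅  M[L2]=80
step 13: P1: store L1 := 79  ⟶  IM  (L1)  txn=∅  M[L1]=40
step 14: P1: load  L1  ⟶  IM  (L1)  txn=∅  M[L1]=40
step 15: P0: load  L7  ⟶  EI  (L7)  txn=BusRd  M[L7]=60
step 16: P1: store L1 := 70  ⟶  IM  (L1)  txn=∅  M[L1]=40
step 17: P0: store L1 := 56  ⟶  MI  (L1)  txn=BusRdX+Flush  M[L1]=70
step 18: P0: store L1 := 21  ⟶  MI  (L1)  txn=∅  M[L1]=70
step 19: P0: store L6 := 64  ⟶  MI  (L6)  txn=BusRdX  M[L6]=60
step 20: P1: load  L5  ⟶  IM  (L5)  txn=∅  M[L5]=40
step 21: P1: store L7 := 69  ⟶  IM  (L7)  txn=BusRdX  M[L7]=60
step 22: P0: store L7 := 6  ⟶  MI  (L7)  txn=BusRdX+Flush  M[L7]=69
step 23: P1: store L0 := 69  ⟶  IM  (L0)  txn=BusUpgr  M[L0]=19
step 24: P0: store L1 := 52  ⟶  MI  (L1)  txn=∅  M[L1]=70
step 25: P1: load  L1  ⟶  SS  (L1)  txn=BusRd+Flush  M[L1]=52
step 26: P1: load  L2  ⟶  IM  (L2)  txn=∅  M[L2]=80
step 27: P1: load  L0  ⟶  IM  (L0)  txn=∅  M[L0]=19
step 28: P0: load  L3  ⟶  SS  (L3)  txn=BusRd+Flush  M[L3]=79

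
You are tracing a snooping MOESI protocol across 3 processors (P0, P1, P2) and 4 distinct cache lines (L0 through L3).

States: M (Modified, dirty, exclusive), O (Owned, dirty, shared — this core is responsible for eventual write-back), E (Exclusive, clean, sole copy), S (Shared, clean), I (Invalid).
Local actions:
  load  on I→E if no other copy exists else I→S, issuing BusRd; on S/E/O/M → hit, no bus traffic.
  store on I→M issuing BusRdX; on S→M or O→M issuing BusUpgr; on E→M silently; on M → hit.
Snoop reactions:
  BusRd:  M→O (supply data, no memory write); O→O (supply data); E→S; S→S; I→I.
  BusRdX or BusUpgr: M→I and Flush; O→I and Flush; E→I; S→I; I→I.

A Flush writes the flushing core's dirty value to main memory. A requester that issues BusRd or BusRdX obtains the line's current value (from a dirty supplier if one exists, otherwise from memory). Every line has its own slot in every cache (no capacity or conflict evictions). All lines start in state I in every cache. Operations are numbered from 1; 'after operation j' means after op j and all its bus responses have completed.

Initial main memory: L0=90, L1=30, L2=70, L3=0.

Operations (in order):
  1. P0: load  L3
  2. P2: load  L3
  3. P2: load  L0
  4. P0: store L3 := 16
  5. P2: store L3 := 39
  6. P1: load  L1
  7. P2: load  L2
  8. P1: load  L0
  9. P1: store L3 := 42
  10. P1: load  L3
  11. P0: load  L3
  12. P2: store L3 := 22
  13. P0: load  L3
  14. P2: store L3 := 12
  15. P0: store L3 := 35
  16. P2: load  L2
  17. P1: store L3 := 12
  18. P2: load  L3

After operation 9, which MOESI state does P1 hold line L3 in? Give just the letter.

state = M

step 1: P0: load  L3  ⟶  EII  (L3)  txn=BusRd  M[L3]=0
step 2: P2: load  L3  ⟶  SIS  (L3)  txn=BusRd  M[L3]=0
step 3: P2: load  L0  ⟶  IIE  (L0)  txn=BusRd  M[L0]=90
step 4: P0: store L3 := 16  ⟶  MII  (L3)  txn=BusUpgr  M[L3]=0
step 5: P2: store L3 := 39  ⟶  IIM  (L3)  txn=BusRdX+Flush  M[L3]=16
step 6: P1: load  L1  ⟶  IEI  (L1)  txn=BusRd  M[L1]=30
step 7: P2: load  L2  ⟶  IIE  (L2)  txn=BusRd  M[L2]=70
step 8: P1: load  L0  ⟶  ISS  (L0)  txn=BusRd  M[L0]=90
step 9: P1: store L3 := 42  ⟶  IMI  (L3)  txn=BusRdX+Flush  M[L3]=39
step 10: P1: load  L3  ⟶  IMI  (L3)  txn=∅  M[L3]=39
step 11: P0: load  L3  ⟶  SOI  (L3)  txn=BusRd  M[L3]=39
step 12: P2: store L3 := 22  ⟶  IIM  (L3)  txn=BusRdX+Flush  M[L3]=42
step 13: P0: load  L3  ⟶  SIO  (L3)  txn=BusRd  M[L3]=42
step 14: P2: store L3 := 12  ⟶  IIM  (L3)  txn=BusUpgr  M[L3]=42
step 15: P0: store L3 := 35  ⟶  MII  (L3)  txn=BusRdX+Flush  M[L3]=12
step 16: P2: load  L2  ⟶  IIE  (L2)  txn=∅  M[L2]=70
step 17: P1: store L3 := 12  ⟶  IMI  (L3)  txn=BusRdX+Flush  M[L3]=35
step 18: P2: load  L3  ⟶  IOS  (L3)  txn=BusRd  M[L3]=35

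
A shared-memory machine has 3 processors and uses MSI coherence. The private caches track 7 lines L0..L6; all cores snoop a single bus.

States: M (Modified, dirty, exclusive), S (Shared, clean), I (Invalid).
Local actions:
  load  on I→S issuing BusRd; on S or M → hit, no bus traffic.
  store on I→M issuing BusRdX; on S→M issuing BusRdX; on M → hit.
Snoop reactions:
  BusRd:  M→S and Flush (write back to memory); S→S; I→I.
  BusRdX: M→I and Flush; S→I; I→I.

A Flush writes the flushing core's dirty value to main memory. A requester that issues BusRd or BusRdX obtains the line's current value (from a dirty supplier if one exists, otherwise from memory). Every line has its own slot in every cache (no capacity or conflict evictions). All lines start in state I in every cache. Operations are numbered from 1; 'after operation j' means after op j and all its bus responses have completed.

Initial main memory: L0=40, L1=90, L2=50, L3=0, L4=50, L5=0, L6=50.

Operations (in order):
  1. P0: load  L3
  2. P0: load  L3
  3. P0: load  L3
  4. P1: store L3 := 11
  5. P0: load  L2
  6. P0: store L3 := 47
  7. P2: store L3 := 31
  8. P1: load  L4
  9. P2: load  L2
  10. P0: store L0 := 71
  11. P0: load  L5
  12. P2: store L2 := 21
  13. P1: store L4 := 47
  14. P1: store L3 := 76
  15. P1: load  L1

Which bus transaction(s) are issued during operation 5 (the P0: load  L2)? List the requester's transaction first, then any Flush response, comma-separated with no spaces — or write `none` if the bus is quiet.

bus = BusRd

[1] P0: load  L3 | P0:S(0), P1:I, P2:I | bus: BusRd
[2] P0: load  L3 | P0:S(0), P1:I, P2:I | bus: none
[3] P0: load  L3 | P0:S(0), P1:I, P2:I | bus: none
[4] P1: store L3 := 11 | P0:I, P1:M(11), P2:I | bus: BusRdX
[5] P0: load  L2 | P0:S(50), P1:I, P2:I | bus: BusRd
[6] P0: store L3 := 47 | P0:M(47), P1:I, P2:I | bus: BusRdX,Flush
[7] P2: store L3 := 31 | P0:I, P1:I, P2:M(31) | bus: BusRdX,Flush
[8] P1: load  L4 | P0:I, P1:S(50), P2:I | bus: BusRd
[9] P2: load  L2 | P0:S(50), P1:I, P2:S(50) | bus: BusRd
[10] P0: store L0 := 71 | P0:M(71), P1:I, P2:I | bus: BusRdX
[11] P0: load  L5 | P0:S(0), P1:I, P2:I | bus: BusRd
[12] P2: store L2 := 21 | P0:I, P1:I, P2:M(21) | bus: BusRdX
[13] P1: store L4 := 47 | P0:I, P1:M(47), P2:I | bus: BusRdX
[14] P1: store L3 := 76 | P0:I, P1:M(76), P2:I | bus: BusRdX,Flush
[15] P1: load  L1 | P0:I, P1:S(90), P2:I | bus: BusRd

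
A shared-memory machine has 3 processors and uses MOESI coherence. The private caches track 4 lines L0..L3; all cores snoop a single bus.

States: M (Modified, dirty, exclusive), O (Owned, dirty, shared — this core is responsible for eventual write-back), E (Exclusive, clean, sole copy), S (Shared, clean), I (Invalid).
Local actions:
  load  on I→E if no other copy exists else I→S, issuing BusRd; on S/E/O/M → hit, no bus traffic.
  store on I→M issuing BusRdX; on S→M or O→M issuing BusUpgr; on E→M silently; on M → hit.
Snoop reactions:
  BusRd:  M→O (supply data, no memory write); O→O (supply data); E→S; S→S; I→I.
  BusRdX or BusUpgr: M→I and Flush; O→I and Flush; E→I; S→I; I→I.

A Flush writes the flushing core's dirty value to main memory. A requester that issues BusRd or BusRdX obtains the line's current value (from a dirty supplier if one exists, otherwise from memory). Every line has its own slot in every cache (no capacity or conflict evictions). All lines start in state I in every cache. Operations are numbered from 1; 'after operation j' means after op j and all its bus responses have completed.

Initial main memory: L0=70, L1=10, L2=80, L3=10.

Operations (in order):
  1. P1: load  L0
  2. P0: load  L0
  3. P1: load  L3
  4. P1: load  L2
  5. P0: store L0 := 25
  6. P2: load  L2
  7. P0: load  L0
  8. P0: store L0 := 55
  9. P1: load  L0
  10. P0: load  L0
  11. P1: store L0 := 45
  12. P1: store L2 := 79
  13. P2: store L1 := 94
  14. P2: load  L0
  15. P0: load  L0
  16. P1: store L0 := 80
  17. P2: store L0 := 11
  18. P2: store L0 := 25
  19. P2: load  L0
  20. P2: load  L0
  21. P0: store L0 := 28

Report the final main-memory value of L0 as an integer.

memory[L0] = 25

1. P1: load  L0  bus=[BusRd]  L0: P0=I P1=E P2=I  mem[L0]=70
2. P0: load  L0  bus=[BusRd]  L0: P0=S P1=S P2=I  mem[L0]=70
3. P1: load  L3  bus=[BusRd]  L3: P0=I P1=E P2=I  mem[L3]=10
4. P1: load  L2  bus=[BusRd]  L2: P0=I P1=E P2=I  mem[L2]=80
5. P0: store L0 := 25  bus=[BusUpgr]  L0: P0=M P1=I P2=I  mem[L0]=70
6. P2: load  L2  bus=[BusRd]  L2: P0=I P1=S P2=S  mem[L2]=80
7. P0: load  L0  bus=[-]  L0: P0=M P1=I P2=I  mem[L0]=70
8. P0: store L0 := 55  bus=[-]  L0: P0=M P1=I P2=I  mem[L0]=70
9. P1: load  L0  bus=[BusRd]  L0: P0=O P1=S P2=I  mem[L0]=70
10. P0: load  L0  bus=[-]  L0: P0=O P1=S P2=I  mem[L0]=70
11. P1: store L0 := 45  bus=[BusUpgr,Flush]  L0: P0=I P1=M P2=I  mem[L0]=55
12. P1: store L2 := 79  bus=[BusUpgr]  L2: P0=I P1=M P2=I  mem[L2]=80
13. P2: store L1 := 94  bus=[BusRdX]  L1: P0=I P1=I P2=M  mem[L1]=10
14. P2: load  L0  bus=[BusRd]  L0: P0=I P1=O P2=S  mem[L0]=55
15. P0: load  L0  bus=[BusRd]  L0: P0=S P1=O P2=S  mem[L0]=55
16. P1: store L0 := 80  bus=[BusUpgr]  L0: P0=I P1=M P2=I  mem[L0]=55
17. P2: store L0 := 11  bus=[BusRdX,Flush]  L0: P0=I P1=I P2=M  mem[L0]=80
18. P2: store L0 := 25  bus=[-]  L0: P0=I P1=I P2=M  mem[L0]=80
19. P2: load  L0  bus=[-]  L0: P0=I P1=I P2=M  mem[L0]=80
20. P2: load  L0  bus=[-]  L0: P0=I P1=I P2=M  mem[L0]=80
21. P0: store L0 := 28  bus=[BusRdX,Flush]  L0: P0=M P1=I P2=I  mem[L0]=25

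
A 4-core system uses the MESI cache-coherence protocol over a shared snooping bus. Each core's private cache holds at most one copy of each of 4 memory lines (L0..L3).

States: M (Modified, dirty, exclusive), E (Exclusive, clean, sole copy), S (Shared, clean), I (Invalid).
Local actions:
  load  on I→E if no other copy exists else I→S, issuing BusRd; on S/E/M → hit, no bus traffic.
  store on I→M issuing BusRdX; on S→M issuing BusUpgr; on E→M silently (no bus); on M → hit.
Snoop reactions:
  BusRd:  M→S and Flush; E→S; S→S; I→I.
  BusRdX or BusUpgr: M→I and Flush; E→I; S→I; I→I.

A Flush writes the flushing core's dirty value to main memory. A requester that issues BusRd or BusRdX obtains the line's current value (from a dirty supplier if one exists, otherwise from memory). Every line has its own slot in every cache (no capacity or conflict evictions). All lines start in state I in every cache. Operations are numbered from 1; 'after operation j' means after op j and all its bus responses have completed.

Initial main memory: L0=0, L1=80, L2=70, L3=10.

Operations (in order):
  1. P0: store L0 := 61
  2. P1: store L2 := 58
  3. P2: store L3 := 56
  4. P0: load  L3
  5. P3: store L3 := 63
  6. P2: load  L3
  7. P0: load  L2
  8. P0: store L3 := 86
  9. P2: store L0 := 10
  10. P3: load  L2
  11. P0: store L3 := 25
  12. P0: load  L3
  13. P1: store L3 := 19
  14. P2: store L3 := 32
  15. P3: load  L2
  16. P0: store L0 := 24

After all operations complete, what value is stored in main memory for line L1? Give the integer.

1. P0: store L0 := 61  bus=[BusRdX]  L0: P0=M P1=I P2=I P3=I  mem[L0]=0
2. P1: store L2 := 58  bus=[BusRdX]  L2: P0=I P1=M P2=I P3=I  mem[L2]=70
3. P2: store L3 := 56  bus=[BusRdX]  L3: P0=I P1=I P2=M P3=I  mem[L3]=10
4. P0: load  L3  bus=[BusRd,Flush]  L3: P0=S P1=I P2=S P3=I  mem[L3]=56
5. P3: store L3 := 63  bus=[BusRdX]  L3: P0=I P1=I P2=I P3=M  mem[L3]=56
6. P2: load  L3  bus=[BusRd,Flush]  L3: P0=I P1=I P2=S P3=S  mem[L3]=63
7. P0: load  L2  bus=[BusRd,Flush]  L2: P0=S P1=S P2=I P3=I  mem[L2]=58
8. P0: store L3 := 86  bus=[BusRdX]  L3: P0=M P1=I P2=I P3=I  mem[L3]=63
9. P2: store L0 := 10  bus=[BusRdX,Flush]  L0: P0=I P1=I P2=M P3=I  mem[L0]=61
10. P3: load  L2  bus=[BusRd]  L2: P0=S P1=S P2=I P3=S  mem[L2]=58
11. P0: store L3 := 25  bus=[-]  L3: P0=M P1=I P2=I P3=I  mem[L3]=63
12. P0: load  L3  bus=[-]  L3: P0=M P1=I P2=I P3=I  mem[L3]=63
13. P1: store L3 := 19  bus=[BusRdX,Flush]  L3: P0=I P1=M P2=I P3=I  mem[L3]=25
14. P2: store L3 := 32  bus=[BusRdX,Flush]  L3: P0=I P1=I P2=M P3=I  mem[L3]=19
15. P3: load  L2  bus=[-]  L2: P0=S P1=S P2=I P3=S  mem[L2]=58
16. P0: store L0 := 24  bus=[BusRdX,Flush]  L0: P0=M P1=I P2=I P3=I  mem[L0]=10

memory[L1] = 80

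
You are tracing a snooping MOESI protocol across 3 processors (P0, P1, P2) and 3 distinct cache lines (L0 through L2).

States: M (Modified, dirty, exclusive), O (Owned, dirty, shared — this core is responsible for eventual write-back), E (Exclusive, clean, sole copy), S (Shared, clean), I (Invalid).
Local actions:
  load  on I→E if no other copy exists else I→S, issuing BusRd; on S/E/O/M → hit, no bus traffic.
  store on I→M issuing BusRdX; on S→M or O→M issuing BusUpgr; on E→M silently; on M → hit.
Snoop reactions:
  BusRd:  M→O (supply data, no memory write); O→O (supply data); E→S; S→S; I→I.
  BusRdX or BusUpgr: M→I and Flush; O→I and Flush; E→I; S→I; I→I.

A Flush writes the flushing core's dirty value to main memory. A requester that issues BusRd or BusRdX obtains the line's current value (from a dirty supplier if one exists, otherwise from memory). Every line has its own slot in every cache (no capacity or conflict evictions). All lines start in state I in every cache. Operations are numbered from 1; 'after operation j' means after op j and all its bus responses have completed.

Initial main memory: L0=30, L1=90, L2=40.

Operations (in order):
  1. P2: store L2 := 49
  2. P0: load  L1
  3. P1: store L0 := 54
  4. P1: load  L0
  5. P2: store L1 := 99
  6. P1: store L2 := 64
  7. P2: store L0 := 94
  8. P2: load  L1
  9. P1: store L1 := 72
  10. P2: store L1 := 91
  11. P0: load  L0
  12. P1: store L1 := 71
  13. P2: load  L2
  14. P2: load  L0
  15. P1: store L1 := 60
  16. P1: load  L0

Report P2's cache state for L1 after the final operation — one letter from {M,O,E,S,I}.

state = I

step 1: P2: store L2 := 49  ⟶  IIM  (L2)  txn=BusRdX  M[L2]=40
step 2: P0: load  L1  ⟶  EII  (L1)  txn=BusRd  M[L1]=90
step 3: P1: store L0 := 54  ⟶  IMI  (L0)  txn=BusRdX  M[L0]=30
step 4: P1: load  L0  ⟶  IMI  (L0)  txn=∅  M[L0]=30
step 5: P2: store L1 := 99  ⟶  IIM  (L1)  txn=BusRdX  M[L1]=90
step 6: P1: store L2 := 64  ⟶  IMI  (L2)  txn=BusRdX+Flush  M[L2]=49
step 7: P2: store L0 := 94  ⟶  IIM  (L0)  txn=BusRdX+Flush  M[L0]=54
step 8: P2: load  L1  ⟶  IIM  (L1)  txn=∅  M[L1]=90
step 9: P1: store L1 := 72  ⟶  IMI  (L1)  txn=BusRdX+Flush  M[L1]=99
step 10: P2: store L1 := 91  ⟶  IIM  (L1)  txn=BusRdX+Flush  M[L1]=72
step 11: P0: load  L0  ⟶  SIO  (L0)  txn=BusRd  M[L0]=54
step 12: P1: store L1 := 71  ⟶  IMI  (L1)  txn=BusRdX+Flush  M[L1]=91
step 13: P2: load  L2  ⟶  IOS  (L2)  txn=BusRd  M[L2]=49
step 14: P2: load  L0  ⟶  SIO  (L0)  txn=∅  M[L0]=54
step 15: P1: store L1 := 60  ⟶  IMI  (L1)  txn=∅  M[L1]=91
step 16: P1: load  L0  ⟶  SSO  (L0)  txn=BusRd  M[L0]=54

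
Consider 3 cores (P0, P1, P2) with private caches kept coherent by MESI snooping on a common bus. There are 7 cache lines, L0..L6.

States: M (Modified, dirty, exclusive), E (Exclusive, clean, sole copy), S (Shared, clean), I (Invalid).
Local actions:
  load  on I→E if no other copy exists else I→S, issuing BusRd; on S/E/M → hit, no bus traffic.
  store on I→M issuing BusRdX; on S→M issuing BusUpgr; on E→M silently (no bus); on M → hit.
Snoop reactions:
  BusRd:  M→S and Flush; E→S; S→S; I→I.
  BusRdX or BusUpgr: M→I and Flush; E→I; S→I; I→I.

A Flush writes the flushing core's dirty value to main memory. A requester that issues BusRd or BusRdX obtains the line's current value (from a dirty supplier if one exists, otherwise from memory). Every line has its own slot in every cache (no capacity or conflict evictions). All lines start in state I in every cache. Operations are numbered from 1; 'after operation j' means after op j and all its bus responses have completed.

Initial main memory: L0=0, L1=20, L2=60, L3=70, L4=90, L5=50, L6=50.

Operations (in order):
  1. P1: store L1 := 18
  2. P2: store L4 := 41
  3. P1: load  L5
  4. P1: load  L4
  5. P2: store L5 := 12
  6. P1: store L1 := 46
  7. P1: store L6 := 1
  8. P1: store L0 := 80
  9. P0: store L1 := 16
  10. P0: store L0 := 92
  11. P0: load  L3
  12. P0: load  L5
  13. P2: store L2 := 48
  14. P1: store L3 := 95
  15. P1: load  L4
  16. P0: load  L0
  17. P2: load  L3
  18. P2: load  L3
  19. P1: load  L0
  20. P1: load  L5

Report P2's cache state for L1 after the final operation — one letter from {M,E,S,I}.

1. P1: store L1 := 18  bus=[BusRdX]  L1: P0=I P1=M P2=I  mem[L1]=20
2. P2: store L4 := 41  bus=[BusRdX]  L4: P0=I P1=I P2=M  mem[L4]=90
3. P1: load  L5  bus=[BusRd]  L5: P0=I P1=E P2=I  mem[L5]=50
4. P1: load  L4  bus=[BusRd,Flush]  L4: P0=I P1=S P2=S  mem[L4]=41
5. P2: store L5 := 12  bus=[BusRdX]  L5: P0=I P1=I P2=M  mem[L5]=50
6. P1: store L1 := 46  bus=[-]  L1: P0=I P1=M P2=I  mem[L1]=20
7. P1: store L6 := 1  bus=[BusRdX]  L6: P0=I P1=M P2=I  mem[L6]=50
8. P1: store L0 := 80  bus=[BusRdX]  L0: P0=I P1=M P2=I  mem[L0]=0
9. P0: store L1 := 16  bus=[BusRdX,Flush]  L1: P0=M P1=I P2=I  mem[L1]=46
10. P0: store L0 := 92  bus=[BusRdX,Flush]  L0: P0=M P1=I P2=I  mem[L0]=80
11. P0: load  L3  bus=[BusRd]  L3: P0=E P1=I P2=I  mem[L3]=70
12. P0: load  L5  bus=[BusRd,Flush]  L5: P0=S P1=I P2=S  mem[L5]=12
13. P2: store L2 := 48  bus=[BusRdX]  L2: P0=I P1=I P2=M  mem[L2]=60
14. P1: store L3 := 95  bus=[BusRdX]  L3: P0=I P1=M P2=I  mem[L3]=70
15. P1: load  L4  bus=[-]  L4: P0=I P1=S P2=S  mem[L4]=41
16. P0: load  L0  bus=[-]  L0: P0=M P1=I P2=I  mem[L0]=80
17. P2: load  L3  bus=[BusRd,Flush]  L3: P0=I P1=S P2=S  mem[L3]=95
18. P2: load  L3  bus=[-]  L3: P0=I P1=S P2=S  mem[L3]=95
19. P1: load  L0  bus=[BusRd,Flush]  L0: P0=S P1=S P2=I  mem[L0]=92
20. P1: load  L5  bus=[BusRd]  L5: P0=S P1=S P2=S  mem[L5]=12

state = I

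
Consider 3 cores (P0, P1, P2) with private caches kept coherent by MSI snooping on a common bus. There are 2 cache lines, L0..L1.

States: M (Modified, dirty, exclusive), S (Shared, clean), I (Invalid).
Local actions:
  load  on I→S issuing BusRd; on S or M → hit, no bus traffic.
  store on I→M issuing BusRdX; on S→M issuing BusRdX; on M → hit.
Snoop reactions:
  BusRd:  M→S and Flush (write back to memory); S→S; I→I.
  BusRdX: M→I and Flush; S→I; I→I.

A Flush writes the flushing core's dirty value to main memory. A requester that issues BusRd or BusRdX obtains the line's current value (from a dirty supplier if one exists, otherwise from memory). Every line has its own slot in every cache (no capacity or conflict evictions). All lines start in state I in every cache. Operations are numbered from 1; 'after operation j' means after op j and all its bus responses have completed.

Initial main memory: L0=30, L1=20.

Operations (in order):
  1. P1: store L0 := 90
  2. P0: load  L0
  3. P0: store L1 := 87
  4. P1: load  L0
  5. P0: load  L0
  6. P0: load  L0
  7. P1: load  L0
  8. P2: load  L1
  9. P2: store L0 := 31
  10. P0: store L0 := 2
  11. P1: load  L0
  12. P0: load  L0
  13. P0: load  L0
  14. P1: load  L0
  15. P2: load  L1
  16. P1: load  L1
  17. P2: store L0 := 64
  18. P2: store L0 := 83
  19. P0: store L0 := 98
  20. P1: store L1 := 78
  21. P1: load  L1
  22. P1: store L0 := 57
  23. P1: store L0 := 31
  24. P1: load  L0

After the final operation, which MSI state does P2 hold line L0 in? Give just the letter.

  op1 P1: store L0 := 90 → I/M/I on L0; bus BusRdX; mem=30
  op2 P0: load  L0 → S/S/I on L0; bus BusRd Flush; mem=90
  op3 P0: store L1 := 87 → M/I/I on L1; bus BusRdX; mem=20
  op4 P1: load  L0 → S/S/I on L0; bus (none); mem=90
  op5 P0: load  L0 → S/S/I on L0; bus (none); mem=90
  op6 P0: load  L0 → S/S/I on L0; bus (none); mem=90
  op7 P1: load  L0 → S/S/I on L0; bus (none); mem=90
  op8 P2: load  L1 → S/I/S on L1; bus BusRd Flush; mem=87
  op9 P2: store L0 := 31 → I/I/M on L0; bus BusRdX; mem=90
  op10 P0: store L0 := 2 → M/I/I on L0; bus BusRdX Flush; mem=31
  op11 P1: load  L0 → S/S/I on L0; bus BusRd Flush; mem=2
  op12 P0: load  L0 → S/S/I on L0; bus (none); mem=2
  op13 P0: load  L0 → S/S/I on L0; bus (none); mem=2
  op14 P1: load  L0 → S/S/I on L0; bus (none); mem=2
  op15 P2: load  L1 → S/I/S on L1; bus (none); mem=87
  op16 P1: load  L1 → S/S/S on L1; bus BusRd; mem=87
  op17 P2: store L0 := 64 → I/I/M on L0; bus BusRdX; mem=2
  op18 P2: store L0 := 83 → I/I/M on L0; bus (none); mem=2
  op19 P0: store L0 := 98 → M/I/I on L0; bus BusRdX Flush; mem=83
  op20 P1: store L1 := 78 → I/M/I on L1; bus BusRdX; mem=87
  op21 P1: load  L1 → I/M/I on L1; bus (none); mem=87
  op22 P1: store L0 := 57 → I/M/I on L0; bus BusRdX Flush; mem=98
  op23 P1: store L0 := 31 → I/M/I on L0; bus (none); mem=98
  op24 P1: load  L0 → I/M/I on L0; bus (none); mem=98

state = I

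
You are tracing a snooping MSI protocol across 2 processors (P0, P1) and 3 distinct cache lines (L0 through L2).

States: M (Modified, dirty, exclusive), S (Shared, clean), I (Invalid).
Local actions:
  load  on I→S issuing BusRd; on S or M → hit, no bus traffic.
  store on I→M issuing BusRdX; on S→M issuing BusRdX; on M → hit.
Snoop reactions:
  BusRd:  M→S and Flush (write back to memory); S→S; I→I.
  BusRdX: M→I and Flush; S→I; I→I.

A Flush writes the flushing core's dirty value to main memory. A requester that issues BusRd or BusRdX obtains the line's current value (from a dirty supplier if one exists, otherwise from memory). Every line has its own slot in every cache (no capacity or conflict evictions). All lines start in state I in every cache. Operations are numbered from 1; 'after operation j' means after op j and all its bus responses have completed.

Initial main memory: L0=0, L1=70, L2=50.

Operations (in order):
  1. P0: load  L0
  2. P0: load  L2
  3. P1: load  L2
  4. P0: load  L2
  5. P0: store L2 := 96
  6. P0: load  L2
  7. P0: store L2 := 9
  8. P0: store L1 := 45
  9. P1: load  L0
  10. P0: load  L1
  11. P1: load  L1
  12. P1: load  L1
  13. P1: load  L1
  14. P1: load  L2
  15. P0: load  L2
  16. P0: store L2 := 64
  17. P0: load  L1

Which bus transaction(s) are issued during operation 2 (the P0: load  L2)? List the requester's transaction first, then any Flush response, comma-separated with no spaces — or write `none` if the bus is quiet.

1. P0: load  L0  bus=[BusRd]  L0: P0=S P1=I  mem[L0]=0
2. P0: load  L2  bus=[BusRd]  L2: P0=S P1=I  mem[L2]=50
3. P1: load  L2  bus=[BusRd]  L2: P0=S P1=S  mem[L2]=50
4. P0: load  L2  bus=[-]  L2: P0=S P1=S  mem[L2]=50
5. P0: store L2 := 96  bus=[BusRdX]  L2: P0=M P1=I  mem[L2]=50
6. P0: load  L2  bus=[-]  L2: P0=M P1=I  mem[L2]=50
7. P0: store L2 := 9  bus=[-]  L2: P0=M P1=I  mem[L2]=50
8. P0: store L1 := 45  bus=[BusRdX]  L1: P0=M P1=I  mem[L1]=70
9. P1: load  L0  bus=[BusRd]  L0: P0=S P1=S  mem[L0]=0
10. P0: load  L1  bus=[-]  L1: P0=M P1=I  mem[L1]=70
11. P1: load  L1  bus=[BusRd,Flush]  L1: P0=S P1=S  mem[L1]=45
12. P1: load  L1  bus=[-]  L1: P0=S P1=S  mem[L1]=45
13. P1: load  L1  bus=[-]  L1: P0=S P1=S  mem[L1]=45
14. P1: load  L2  bus=[BusRd,Flush]  L2: P0=S P1=S  mem[L2]=9
15. P0: load  L2  bus=[-]  L2: P0=S P1=S  mem[L2]=9
16. P0: store L2 := 64  bus=[BusRdX]  L2: P0=M P1=I  mem[L2]=9
17. P0: load  L1  bus=[-]  L1: P0=S P1=S  mem[L1]=45

bus = BusRd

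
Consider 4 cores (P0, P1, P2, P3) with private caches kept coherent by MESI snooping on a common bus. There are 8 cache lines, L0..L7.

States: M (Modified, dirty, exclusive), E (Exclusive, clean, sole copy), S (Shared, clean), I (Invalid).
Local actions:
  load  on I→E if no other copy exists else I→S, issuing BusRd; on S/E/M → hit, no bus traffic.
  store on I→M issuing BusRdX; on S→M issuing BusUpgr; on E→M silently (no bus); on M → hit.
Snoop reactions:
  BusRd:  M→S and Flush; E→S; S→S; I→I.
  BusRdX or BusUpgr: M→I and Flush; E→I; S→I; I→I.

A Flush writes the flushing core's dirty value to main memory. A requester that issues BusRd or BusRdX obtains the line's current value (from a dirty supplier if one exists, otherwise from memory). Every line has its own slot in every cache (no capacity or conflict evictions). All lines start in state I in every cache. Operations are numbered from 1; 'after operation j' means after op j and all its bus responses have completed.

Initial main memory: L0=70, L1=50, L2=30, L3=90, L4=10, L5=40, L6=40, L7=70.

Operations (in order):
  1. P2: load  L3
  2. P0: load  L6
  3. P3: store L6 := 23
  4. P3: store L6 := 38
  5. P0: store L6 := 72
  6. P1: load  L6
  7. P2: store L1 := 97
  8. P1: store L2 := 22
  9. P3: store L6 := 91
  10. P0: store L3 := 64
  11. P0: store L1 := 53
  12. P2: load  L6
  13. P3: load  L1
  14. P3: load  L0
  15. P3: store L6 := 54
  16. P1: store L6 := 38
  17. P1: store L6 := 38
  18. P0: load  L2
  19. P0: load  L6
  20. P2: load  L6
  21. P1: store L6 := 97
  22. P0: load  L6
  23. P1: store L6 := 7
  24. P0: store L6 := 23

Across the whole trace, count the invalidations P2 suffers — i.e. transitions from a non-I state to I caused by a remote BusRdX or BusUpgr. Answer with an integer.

[1] P2: load  L3 | P0:I, P1:I, P2:E(90), P3:I | bus: BusRd
[2] P0: load  L6 | P0:E(40), P1:I, P2:I, P3:I | bus: BusRd
[3] P3: store L6 := 23 | P0:I, P1:I, P2:I, P3:M(23) | bus: BusRdX
[4] P3: store L6 := 38 | P0:I, P1:I, P2:I, P3:M(38) | bus: none
[5] P0: store L6 := 72 | P0:M(72), P1:I, P2:I, P3:I | bus: BusRdX,Flush
[6] P1: load  L6 | P0:S(72), P1:S(72), P2:I, P3:I | bus: BusRd,Flush
[7] P2: store L1 := 97 | P0:I, P1:I, P2:M(97), P3:I | bus: BusRdX
[8] P1: store L2 := 22 | P0:I, P1:M(22), P2:I, P3:I | bus: BusRdX
[9] P3: store L6 := 91 | P0:I, P1:I, P2:I, P3:M(91) | bus: BusRdX
[10] P0: store L3 := 64 | P0:M(64), P1:I, P2:I, P3:I | bus: BusRdX
[11] P0: store L1 := 53 | P0:M(53), P1:I, P2:I, P3:I | bus: BusRdX,Flush
[12] P2: load  L6 | P0:I, P1:I, P2:S(91), P3:S(91) | bus: BusRd,Flush
[13] P3: load  L1 | P0:S(53), P1:I, P2:I, P3:S(53) | bus: BusRd,Flush
[14] P3: load  L0 | P0:I, P1:I, P2:I, P3:E(70) | bus: BusRd
[15] P3: store L6 := 54 | P0:I, P1:I, P2:I, P3:M(54) | bus: BusUpgr
[16] P1: store L6 := 38 | P0:I, P1:M(38), P2:I, P3:I | bus: BusRdX,Flush
[17] P1: store L6 := 38 | P0:I, P1:M(38), P2:I, P3:I | bus: none
[18] P0: load  L2 | P0:S(22), P1:S(22), P2:I, P3:I | bus: BusRd,Flush
[19] P0: load  L6 | P0:S(38), P1:S(38), P2:I, P3:I | bus: BusRd,Flush
[20] P2: load  L6 | P0:S(38), P1:S(38), P2:S(38), P3:I | bus: BusRd
[21] P1: store L6 := 97 | P0:I, P1:M(97), P2:I, P3:I | bus: BusUpgr
[22] P0: load  L6 | P0:S(97), P1:S(97), P2:I, P3:I | bus: BusRd,Flush
[23] P1: store L6 := 7 | P0:I, P1:M(7), P2:I, P3:I | bus: BusUpgr
[24] P0: store L6 := 23 | P0:M(23), P1:I, P2:I, P3:I | bus: BusRdX,Flush

invalidations = 4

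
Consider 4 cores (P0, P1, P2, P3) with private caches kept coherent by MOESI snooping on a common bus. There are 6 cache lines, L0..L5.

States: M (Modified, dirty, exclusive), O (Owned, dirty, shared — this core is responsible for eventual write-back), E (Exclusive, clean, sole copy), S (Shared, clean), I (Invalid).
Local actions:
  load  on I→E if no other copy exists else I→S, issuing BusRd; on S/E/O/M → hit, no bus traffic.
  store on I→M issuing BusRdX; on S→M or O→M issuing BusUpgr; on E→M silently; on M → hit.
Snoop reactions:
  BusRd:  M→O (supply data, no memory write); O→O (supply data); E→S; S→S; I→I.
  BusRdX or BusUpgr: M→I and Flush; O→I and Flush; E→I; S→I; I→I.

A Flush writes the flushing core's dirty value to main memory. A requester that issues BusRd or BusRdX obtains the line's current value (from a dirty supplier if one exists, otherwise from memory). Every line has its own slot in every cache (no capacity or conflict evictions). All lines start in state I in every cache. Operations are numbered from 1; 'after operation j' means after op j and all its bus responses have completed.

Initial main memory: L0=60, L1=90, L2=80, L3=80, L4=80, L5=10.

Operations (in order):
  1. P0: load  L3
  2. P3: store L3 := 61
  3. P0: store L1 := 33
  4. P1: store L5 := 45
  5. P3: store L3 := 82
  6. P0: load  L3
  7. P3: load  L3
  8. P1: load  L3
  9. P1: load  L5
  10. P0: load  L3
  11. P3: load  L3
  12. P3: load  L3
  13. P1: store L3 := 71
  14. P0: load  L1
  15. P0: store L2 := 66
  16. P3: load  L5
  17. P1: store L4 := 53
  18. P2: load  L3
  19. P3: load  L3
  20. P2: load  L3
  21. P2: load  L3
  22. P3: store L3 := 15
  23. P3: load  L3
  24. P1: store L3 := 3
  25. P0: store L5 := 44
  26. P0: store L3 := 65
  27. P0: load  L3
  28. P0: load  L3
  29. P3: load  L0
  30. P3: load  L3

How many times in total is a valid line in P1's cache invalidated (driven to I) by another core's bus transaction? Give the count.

invalidations = 3

[1] P0: load  L3 | P0:E(80), P1:I, P2:I, P3:I | bus: BusRd
[2] P3: store L3 := 61 | P0:I, P1:I, P2:I, P3:M(61) | bus: BusRdX
[3] P0: store L1 := 33 | P0:M(33), P1:I, P2:I, P3:I | bus: BusRdX
[4] P1: store L5 := 45 | P0:I, P1:M(45), P2:I, P3:I | bus: BusRdX
[5] P3: store L3 := 82 | P0:I, P1:I, P2:I, P3:M(82) | bus: none
[6] P0: load  L3 | P0:S(82), P1:I, P2:I, P3:O(82) | bus: BusRd
[7] P3: load  L3 | P0:S(82), P1:I, P2:I, P3:O(82) | bus: none
[8] P1: load  L3 | P0:S(82), P1:S(82), P2:I, P3:O(82) | bus: BusRd
[9] P1: load  L5 | P0:I, P1:M(45), P2:I, P3:I | bus: none
[10] P0: load  L3 | P0:S(82), P1:S(82), P2:I, P3:O(82) | bus: none
[11] P3: load  L3 | P0:S(82), P1:S(82), P2:I, P3:O(82) | bus: none
[12] P3: load  L3 | P0:S(82), P1:S(82), P2:I, P3:O(82) | bus: none
[13] P1: store L3 := 71 | P0:I, P1:M(71), P2:I, P3:I | bus: BusUpgr,Flush
[14] P0: load  L1 | P0:M(33), P1:I, P2:I, P3:I | bus: none
[15] P0: store L2 := 66 | P0:M(66), P1:I, P2:I, P3:I | bus: BusRdX
[16] P3: load  L5 | P0:I, P1:O(45), P2:I, P3:S(45) | bus: BusRd
[17] P1: store L4 := 53 | P0:I, P1:M(53), P2:I, P3:I | bus: BusRdX
[18] P2: load  L3 | P0:I, P1:O(71), P2:S(71), P3:I | bus: BusRd
[19] P3: load  L3 | P0:I, P1:O(71), P2:S(71), P3:S(71) | bus: BusRd
[20] P2: load  L3 | P0:I, P1:O(71), P2:S(71), P3:S(71) | bus: none
[21] P2: load  L3 | P0:I, P1:O(71), P2:S(71), P3:S(71) | bus: none
[22] P3: store L3 := 15 | P0:I, P1:I, P2:I, P3:M(15) | bus: BusUpgr,Flush
[23] P3: load  L3 | P0:I, P1:I, P2:I, P3:M(15) | bus: none
[24] P1: store L3 := 3 | P0:I, P1:M(3), P2:I, P3:I | bus: BusRdX,Flush
[25] P0: store L5 := 44 | P0:M(44), P1:I, P2:I, P3:I | bus: BusRdX,Flush
[26] P0: store L3 := 65 | P0:M(65), P1:I, P2:I, P3:I | bus: BusRdX,Flush
[27] P0: load  L3 | P0:M(65), P1:I, P2:I, P3:I | bus: none
[28] P0: load  L3 | P0:M(65), P1:I, P2:I, P3:I | bus: none
[29] P3: load  L0 | P0:I, P1:I, P2:I, P3:E(60) | bus: BusRd
[30] P3: load  L3 | P0:O(65), P1:I, P2:I, P3:S(65) | bus: BusRd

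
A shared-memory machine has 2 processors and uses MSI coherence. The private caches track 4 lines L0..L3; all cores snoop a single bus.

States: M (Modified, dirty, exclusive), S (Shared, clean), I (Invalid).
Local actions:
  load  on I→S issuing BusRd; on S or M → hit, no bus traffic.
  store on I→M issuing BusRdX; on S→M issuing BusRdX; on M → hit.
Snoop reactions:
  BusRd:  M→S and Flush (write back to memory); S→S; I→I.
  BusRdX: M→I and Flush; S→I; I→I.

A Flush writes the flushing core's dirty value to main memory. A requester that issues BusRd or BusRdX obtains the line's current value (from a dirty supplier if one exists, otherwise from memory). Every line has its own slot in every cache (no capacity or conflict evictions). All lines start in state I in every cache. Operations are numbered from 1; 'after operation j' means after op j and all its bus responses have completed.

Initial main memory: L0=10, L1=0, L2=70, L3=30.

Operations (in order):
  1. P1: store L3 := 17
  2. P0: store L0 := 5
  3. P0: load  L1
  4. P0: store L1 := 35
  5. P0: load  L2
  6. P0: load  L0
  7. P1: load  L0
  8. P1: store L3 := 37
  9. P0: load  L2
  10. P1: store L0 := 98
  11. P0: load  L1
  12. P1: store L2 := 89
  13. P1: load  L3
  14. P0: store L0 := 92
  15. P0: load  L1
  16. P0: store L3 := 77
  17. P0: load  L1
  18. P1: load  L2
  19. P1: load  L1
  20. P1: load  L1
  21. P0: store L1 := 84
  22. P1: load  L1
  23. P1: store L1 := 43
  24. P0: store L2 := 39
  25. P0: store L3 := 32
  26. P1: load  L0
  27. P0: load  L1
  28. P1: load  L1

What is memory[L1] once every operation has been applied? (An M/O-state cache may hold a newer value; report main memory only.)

  op1 P1: store L3 := 17 → I/M on L3; bus BusRdX; mem=30
  op2 P0: store L0 := 5 → M/I on L0; bus BusRdX; mem=10
  op3 P0: load  L1 → S/I on L1; bus BusRd; mem=0
  op4 P0: store L1 := 35 → M/I on L1; bus BusRdX; mem=0
  op5 P0: load  L2 → S/I on L2; bus BusRd; mem=70
  op6 P0: load  L0 → M/I on L0; bus (none); mem=10
  op7 P1: load  L0 → S/S on L0; bus BusRd Flush; mem=5
  op8 P1: store L3 := 37 → I/M on L3; bus (none); mem=30
  op9 P0: load  L2 → S/I on L2; bus (none); mem=70
  op10 P1: store L0 := 98 → I/M on L0; bus BusRdX; mem=5
  op11 P0: load  L1 → M/I on L1; bus (none); mem=0
  op12 P1: store L2 := 89 → I/M on L2; bus BusRdX; mem=70
  op13 P1: load  L3 → I/M on L3; bus (none); mem=30
  op14 P0: store L0 := 92 → M/I on L0; bus BusRdX Flush; mem=98
  op15 P0: load  L1 → M/I on L1; bus (none); mem=0
  op16 P0: store L3 := 77 → M/I on L3; bus BusRdX Flush; mem=37
  op17 P0: load  L1 → M/I on L1; bus (none); mem=0
  op18 P1: load  L2 → I/M on L2; bus (none); mem=70
  op19 P1: load  L1 → S/S on L1; bus BusRd Flush; mem=35
  op20 P1: load  L1 → S/S on L1; bus (none); mem=35
  op21 P0: store L1 := 84 → M/I on L1; bus BusRdX; mem=35
  op22 P1: load  L1 → S/S on L1; bus BusRd Flush; mem=84
  op23 P1: store L1 := 43 → I/M on L1; bus BusRdX; mem=84
  op24 P0: store L2 := 39 → M/I on L2; bus BusRdX Flush; mem=89
  op25 P0: store L3 := 32 → M/I on L3; bus (none); mem=37
  op26 P1: load  L0 → S/S on L0; bus BusRd Flush; mem=92
  op27 P0: load  L1 → S/S on L1; bus BusRd Flush; mem=43
  op28 P1: load  L1 → S/S on L1; bus (none); mem=43

memory[L1] = 43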